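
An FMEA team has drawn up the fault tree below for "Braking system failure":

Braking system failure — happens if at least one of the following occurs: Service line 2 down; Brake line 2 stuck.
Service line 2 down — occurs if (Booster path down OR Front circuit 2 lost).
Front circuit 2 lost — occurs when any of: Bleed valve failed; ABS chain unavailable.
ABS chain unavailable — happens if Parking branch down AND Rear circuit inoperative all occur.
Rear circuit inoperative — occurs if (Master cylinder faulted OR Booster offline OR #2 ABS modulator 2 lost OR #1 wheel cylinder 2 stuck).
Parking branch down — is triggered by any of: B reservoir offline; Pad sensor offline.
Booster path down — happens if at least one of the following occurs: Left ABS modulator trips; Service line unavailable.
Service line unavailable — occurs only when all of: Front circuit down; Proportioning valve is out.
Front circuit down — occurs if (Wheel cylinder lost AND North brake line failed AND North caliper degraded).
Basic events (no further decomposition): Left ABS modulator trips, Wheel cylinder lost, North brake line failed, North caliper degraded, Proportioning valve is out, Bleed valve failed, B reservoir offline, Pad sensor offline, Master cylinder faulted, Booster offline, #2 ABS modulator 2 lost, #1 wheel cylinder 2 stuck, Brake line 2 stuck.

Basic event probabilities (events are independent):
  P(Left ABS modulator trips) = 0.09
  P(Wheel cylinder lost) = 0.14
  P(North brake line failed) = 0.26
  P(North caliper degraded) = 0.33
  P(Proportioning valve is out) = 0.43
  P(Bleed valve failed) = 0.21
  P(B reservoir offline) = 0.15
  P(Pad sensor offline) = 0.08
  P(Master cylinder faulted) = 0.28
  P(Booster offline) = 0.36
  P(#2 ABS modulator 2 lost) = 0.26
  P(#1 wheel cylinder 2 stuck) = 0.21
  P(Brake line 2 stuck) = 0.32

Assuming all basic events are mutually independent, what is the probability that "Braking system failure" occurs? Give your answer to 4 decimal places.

0.5911

P(Front circuit down) [AND] = 0.14 × 0.26 × 0.33 = 0.012012
P(Service line unavailable) [AND] = 0.012012 × 0.43 = 0.005165
P(Booster path down) [OR] = 1 − (1−0.09) × (1−0.005165) = 0.094700
P(Parking branch down) [OR] = 1 − (1−0.15) × (1−0.08) = 0.218000
P(Rear circuit inoperative) [OR] = 1 − (1−0.28) × (1−0.36) × (1−0.26) × (1−0.21) = 0.730616
P(ABS chain unavailable) [AND] = 0.218000 × 0.730616 = 0.159274
P(Front circuit 2 lost) [OR] = 1 − (1−0.21) × (1−0.159274) = 0.335826
P(Service line 2 down) [OR] = 1 − (1−0.094700) × (1−0.335826) = 0.398723
P(Braking system failure) [OR] = 1 − (1−0.398723) × (1−0.32) = 0.591132
Rounded to 4 decimal places: P(Braking system failure) ≈ 0.5911.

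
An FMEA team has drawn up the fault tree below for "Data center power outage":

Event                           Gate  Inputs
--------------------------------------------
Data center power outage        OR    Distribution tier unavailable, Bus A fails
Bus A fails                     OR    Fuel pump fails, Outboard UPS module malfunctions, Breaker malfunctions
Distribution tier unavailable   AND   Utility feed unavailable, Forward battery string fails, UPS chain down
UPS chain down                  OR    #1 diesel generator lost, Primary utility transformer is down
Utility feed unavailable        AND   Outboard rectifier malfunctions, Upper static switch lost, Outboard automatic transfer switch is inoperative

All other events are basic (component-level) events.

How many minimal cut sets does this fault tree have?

5

Utility feed unavailable [AND]: one cut set from each child combined → 1 × 1 × 1 = 1 cut set(s).
UPS chain down [OR]: union of children's cut sets → 2 cut set(s).
Distribution tier unavailable [AND]: one cut set from each child combined → 1 × 1 × 2 = 2 cut set(s).
Bus A fails [OR]: union of children's cut sets → 3 cut set(s).
Data center power outage [OR]: union of children's cut sets → 5 cut set(s).
Minimal cut sets: {#1 diesel generator lost, Forward battery string fails, Outboard automatic transfer switch is inoperative, Outboard rectifier malfunctions, Upper static switch lost}; {Forward battery string fails, Outboard automatic transfer switch is inoperative, Outboard rectifier malfunctions, Primary utility transformer is down, Upper static switch lost}; {Fuel pump fails}; {Outboard UPS module malfunctions}; {Breaker malfunctions}.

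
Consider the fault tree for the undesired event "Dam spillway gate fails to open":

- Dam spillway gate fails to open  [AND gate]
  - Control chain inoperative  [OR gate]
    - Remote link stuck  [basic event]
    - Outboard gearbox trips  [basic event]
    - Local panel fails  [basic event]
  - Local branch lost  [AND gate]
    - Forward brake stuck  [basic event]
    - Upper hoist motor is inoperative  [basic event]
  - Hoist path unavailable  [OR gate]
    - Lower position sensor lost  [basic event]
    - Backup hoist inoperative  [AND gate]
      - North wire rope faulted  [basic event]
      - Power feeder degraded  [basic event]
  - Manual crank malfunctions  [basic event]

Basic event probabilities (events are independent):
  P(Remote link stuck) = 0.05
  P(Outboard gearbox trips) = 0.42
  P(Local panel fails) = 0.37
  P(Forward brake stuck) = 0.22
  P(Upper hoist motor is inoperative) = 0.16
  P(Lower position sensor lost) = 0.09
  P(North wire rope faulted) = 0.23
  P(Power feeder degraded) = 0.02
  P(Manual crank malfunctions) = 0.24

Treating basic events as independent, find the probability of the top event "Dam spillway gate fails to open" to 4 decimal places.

P(Control chain inoperative) [OR] = 1 − (1−0.05) × (1−0.42) × (1−0.37) = 0.652870
P(Local branch lost) [AND] = 0.22 × 0.16 = 0.035200
P(Backup hoist inoperative) [AND] = 0.23 × 0.02 = 0.004600
P(Hoist path unavailable) [OR] = 1 − (1−0.09) × (1−0.004600) = 0.094186
P(Dam spillway gate fails to open) [AND] = 0.652870 × 0.035200 × 0.094186 × 0.24 = 0.000519
Rounded to 4 decimal places: P(Dam spillway gate fails to open) ≈ 0.0005.

0.0005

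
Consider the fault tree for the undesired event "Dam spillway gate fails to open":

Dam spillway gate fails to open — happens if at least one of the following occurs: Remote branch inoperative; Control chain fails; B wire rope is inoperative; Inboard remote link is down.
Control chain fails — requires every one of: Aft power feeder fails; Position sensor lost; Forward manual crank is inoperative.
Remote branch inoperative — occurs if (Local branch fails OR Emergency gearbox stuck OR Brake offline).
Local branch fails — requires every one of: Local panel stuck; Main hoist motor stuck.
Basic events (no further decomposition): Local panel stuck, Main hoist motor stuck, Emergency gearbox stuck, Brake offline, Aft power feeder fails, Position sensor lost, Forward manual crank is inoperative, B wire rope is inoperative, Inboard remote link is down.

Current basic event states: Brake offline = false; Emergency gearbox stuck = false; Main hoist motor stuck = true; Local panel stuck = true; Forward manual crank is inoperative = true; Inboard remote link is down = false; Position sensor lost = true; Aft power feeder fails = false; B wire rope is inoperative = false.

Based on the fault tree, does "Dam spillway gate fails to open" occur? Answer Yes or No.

Local branch fails [AND]: Local panel stuck=occurs, Main hoist motor stuck=occurs → all inputs occur → occurs.
Remote branch inoperative [OR]: Local branch fails=occurs, Emergency gearbox stuck=not, Brake offline=not → at least one input occurs → occurs.
Control chain fails [AND]: Aft power feeder fails=not, Position sensor lost=occurs, Forward manual crank is inoperative=occurs → not all inputs occur → does not occur.
Dam spillway gate fails to open [OR]: Remote branch inoperative=occurs, Control chain fails=not, B wire rope is inoperative=not, Inboard remote link is down=not → at least one input occurs → occurs.

Yes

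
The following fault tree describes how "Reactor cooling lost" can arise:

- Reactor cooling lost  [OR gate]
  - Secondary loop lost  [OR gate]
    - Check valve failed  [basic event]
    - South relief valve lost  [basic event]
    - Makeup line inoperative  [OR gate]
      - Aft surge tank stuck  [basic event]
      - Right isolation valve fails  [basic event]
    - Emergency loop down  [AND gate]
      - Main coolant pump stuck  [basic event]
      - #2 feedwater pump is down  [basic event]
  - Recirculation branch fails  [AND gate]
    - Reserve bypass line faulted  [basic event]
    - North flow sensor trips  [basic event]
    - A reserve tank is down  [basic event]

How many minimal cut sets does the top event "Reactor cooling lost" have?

Makeup line inoperative [OR]: union of children's cut sets → 2 cut set(s).
Emergency loop down [AND]: one cut set from each child combined → 1 × 1 = 1 cut set(s).
Secondary loop lost [OR]: union of children's cut sets → 5 cut set(s).
Recirculation branch fails [AND]: one cut set from each child combined → 1 × 1 × 1 = 1 cut set(s).
Reactor cooling lost [OR]: union of children's cut sets → 6 cut set(s).
Minimal cut sets: {Check valve failed}; {South relief valve lost}; {Aft surge tank stuck}; {Right isolation valve fails}; {#2 feedwater pump is down, Main coolant pump stuck}; {A reserve tank is down, North flow sensor trips, Reserve bypass line faulted}.

6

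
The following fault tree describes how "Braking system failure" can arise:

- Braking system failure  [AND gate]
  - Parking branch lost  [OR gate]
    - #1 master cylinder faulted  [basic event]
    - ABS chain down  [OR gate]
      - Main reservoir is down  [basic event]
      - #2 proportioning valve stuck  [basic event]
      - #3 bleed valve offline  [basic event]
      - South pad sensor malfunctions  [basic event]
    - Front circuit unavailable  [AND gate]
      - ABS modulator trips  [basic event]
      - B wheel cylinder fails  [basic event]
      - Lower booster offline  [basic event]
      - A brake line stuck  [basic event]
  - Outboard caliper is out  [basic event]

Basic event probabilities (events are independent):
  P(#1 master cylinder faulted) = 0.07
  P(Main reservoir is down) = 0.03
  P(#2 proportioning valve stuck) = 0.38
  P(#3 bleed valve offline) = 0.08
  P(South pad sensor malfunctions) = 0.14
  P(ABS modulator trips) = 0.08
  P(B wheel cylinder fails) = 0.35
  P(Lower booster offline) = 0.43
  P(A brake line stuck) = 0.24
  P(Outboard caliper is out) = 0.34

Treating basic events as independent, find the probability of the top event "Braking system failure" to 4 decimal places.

0.1900

P(ABS chain down) [OR] = 1 − (1−0.03) × (1−0.38) × (1−0.08) × (1−0.14) = 0.524172
P(Front circuit unavailable) [AND] = 0.08 × 0.35 × 0.43 × 0.24 = 0.002890
P(Parking branch lost) [OR] = 1 − (1−0.07) × (1−0.524172) × (1−0.002890) = 0.558759
P(Braking system failure) [AND] = 0.558759 × 0.34 = 0.189978
Rounded to 4 decimal places: P(Braking system failure) ≈ 0.1900.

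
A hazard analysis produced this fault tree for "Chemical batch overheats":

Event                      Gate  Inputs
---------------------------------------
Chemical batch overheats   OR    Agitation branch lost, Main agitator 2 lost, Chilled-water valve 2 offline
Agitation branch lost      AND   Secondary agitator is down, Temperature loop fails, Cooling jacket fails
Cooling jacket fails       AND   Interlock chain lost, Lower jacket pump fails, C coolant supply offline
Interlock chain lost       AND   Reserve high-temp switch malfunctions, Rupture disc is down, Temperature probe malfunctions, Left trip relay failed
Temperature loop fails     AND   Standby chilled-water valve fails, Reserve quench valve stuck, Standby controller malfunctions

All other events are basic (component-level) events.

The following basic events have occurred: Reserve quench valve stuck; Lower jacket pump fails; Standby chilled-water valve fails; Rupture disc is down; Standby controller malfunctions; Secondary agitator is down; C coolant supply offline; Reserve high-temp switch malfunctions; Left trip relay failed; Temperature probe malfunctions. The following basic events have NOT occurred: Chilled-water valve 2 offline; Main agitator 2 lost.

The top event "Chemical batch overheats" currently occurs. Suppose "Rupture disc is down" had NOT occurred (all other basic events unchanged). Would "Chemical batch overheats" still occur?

No

Counterfactual: set "Rupture disc is down" to not occurred.
Temperature loop fails [AND]: Standby chilled-water valve fails=occurs, Reserve quench valve stuck=occurs, Standby controller malfunctions=occurs → all inputs occur → occurs.
Interlock chain lost [AND]: Reserve high-temp switch malfunctions=occurs, Rupture disc is down=not, Temperature probe malfunctions=occurs, Left trip relay failed=occurs → not all inputs occur → does not occur.
Cooling jacket fails [AND]: Interlock chain lost=not, Lower jacket pump fails=occurs, C coolant supply offline=occurs → not all inputs occur → does not occur.
Agitation branch lost [AND]: Secondary agitator is down=occurs, Temperature loop fails=occurs, Cooling jacket fails=not → not all inputs occur → does not occur.
Chemical batch overheats [OR]: Agitation branch lost=not, Main agitator 2 lost=not, Chilled-water valve 2 offline=not → no input occurs → does not occur.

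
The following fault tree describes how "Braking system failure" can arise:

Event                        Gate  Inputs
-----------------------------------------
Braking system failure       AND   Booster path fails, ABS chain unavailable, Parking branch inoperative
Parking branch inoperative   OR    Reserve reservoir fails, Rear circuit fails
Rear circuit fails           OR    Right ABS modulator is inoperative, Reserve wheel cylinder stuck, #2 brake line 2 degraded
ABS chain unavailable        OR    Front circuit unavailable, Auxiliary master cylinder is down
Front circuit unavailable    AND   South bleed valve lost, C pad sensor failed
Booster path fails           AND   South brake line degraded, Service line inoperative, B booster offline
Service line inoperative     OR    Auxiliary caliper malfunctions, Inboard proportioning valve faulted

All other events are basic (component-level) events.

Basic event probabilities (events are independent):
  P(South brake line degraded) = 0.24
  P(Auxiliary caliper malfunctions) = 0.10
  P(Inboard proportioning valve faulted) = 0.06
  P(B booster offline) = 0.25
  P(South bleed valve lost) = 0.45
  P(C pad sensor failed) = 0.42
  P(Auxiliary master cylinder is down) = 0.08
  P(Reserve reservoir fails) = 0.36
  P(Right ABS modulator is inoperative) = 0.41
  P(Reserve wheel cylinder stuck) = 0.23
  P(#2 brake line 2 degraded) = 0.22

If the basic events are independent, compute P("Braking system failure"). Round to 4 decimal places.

P(Service line inoperative) [OR] = 1 − (1−0.10) × (1−0.06) = 0.154000
P(Booster path fails) [AND] = 0.24 × 0.154000 × 0.25 = 0.009240
P(Front circuit unavailable) [AND] = 0.45 × 0.42 = 0.189000
P(ABS chain unavailable) [OR] = 1 − (1−0.189000) × (1−0.08) = 0.253880
P(Rear circuit fails) [OR] = 1 − (1−0.41) × (1−0.23) × (1−0.22) = 0.645646
P(Parking branch inoperative) [OR] = 1 − (1−0.36) × (1−0.645646) = 0.773213
P(Braking system failure) [AND] = 0.009240 × 0.253880 × 0.773213 = 0.001814
Rounded to 4 decimal places: P(Braking system failure) ≈ 0.0018.

0.0018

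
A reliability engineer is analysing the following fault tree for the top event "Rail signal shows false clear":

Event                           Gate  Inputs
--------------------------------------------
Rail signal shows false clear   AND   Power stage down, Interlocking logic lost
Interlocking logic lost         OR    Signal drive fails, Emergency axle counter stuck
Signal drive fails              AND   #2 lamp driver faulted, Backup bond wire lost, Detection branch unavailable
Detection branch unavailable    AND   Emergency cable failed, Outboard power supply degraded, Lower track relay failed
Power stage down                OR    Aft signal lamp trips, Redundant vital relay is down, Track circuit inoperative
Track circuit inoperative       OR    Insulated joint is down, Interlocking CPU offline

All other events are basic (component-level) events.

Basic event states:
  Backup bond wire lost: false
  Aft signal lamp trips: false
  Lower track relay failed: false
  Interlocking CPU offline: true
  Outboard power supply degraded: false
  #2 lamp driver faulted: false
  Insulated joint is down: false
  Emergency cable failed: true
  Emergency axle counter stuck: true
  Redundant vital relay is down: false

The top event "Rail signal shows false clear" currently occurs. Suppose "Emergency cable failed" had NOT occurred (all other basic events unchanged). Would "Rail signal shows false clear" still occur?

Counterfactual: set "Emergency cable failed" to not occurred.
Track circuit inoperative [OR]: Insulated joint is down=not, Interlocking CPU offline=occurs → at least one input occurs → occurs.
Power stage down [OR]: Aft signal lamp trips=not, Redundant vital relay is down=not, Track circuit inoperative=occurs → at least one input occurs → occurs.
Detection branch unavailable [AND]: Emergency cable failed=not, Outboard power supply degraded=not, Lower track relay failed=not → not all inputs occur → does not occur.
Signal drive fails [AND]: #2 lamp driver faulted=not, Backup bond wire lost=not, Detection branch unavailable=not → not all inputs occur → does not occur.
Interlocking logic lost [OR]: Signal drive fails=not, Emergency axle counter stuck=occurs → at least one input occurs → occurs.
Rail signal shows false clear [AND]: Power stage down=occurs, Interlocking logic lost=occurs → all inputs occur → occurs.

Yes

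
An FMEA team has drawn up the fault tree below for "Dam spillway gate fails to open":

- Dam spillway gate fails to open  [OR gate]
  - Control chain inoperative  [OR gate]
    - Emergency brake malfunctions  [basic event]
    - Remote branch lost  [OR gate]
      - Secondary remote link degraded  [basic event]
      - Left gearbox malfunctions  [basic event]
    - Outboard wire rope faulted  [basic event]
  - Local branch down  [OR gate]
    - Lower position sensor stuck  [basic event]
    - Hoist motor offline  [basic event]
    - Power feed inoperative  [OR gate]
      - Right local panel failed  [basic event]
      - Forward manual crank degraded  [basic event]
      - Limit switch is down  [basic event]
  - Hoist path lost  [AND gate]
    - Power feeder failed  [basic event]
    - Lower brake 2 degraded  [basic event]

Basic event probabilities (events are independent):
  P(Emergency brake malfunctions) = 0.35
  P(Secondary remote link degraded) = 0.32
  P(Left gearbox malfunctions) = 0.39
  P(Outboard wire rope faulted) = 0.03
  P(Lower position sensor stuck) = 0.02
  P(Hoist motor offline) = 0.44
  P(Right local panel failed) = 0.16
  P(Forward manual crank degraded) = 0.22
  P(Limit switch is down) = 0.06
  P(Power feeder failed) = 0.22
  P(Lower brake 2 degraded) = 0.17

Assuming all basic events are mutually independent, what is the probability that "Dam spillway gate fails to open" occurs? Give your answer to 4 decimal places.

P(Remote branch lost) [OR] = 1 − (1−0.32) × (1−0.39) = 0.585200
P(Control chain inoperative) [OR] = 1 − (1−0.35) × (1−0.585200) × (1−0.03) = 0.738469
P(Power feed inoperative) [OR] = 1 − (1−0.16) × (1−0.22) × (1−0.06) = 0.384112
P(Local branch down) [OR] = 1 − (1−0.02) × (1−0.44) × (1−0.384112) = 0.662001
P(Hoist path lost) [AND] = 0.22 × 0.17 = 0.037400
P(Dam spillway gate fails to open) [OR] = 1 − (1−0.738469) × (1−0.662001) × (1−0.037400) = 0.914909
Rounded to 4 decimal places: P(Dam spillway gate fails to open) ≈ 0.9149.

0.9149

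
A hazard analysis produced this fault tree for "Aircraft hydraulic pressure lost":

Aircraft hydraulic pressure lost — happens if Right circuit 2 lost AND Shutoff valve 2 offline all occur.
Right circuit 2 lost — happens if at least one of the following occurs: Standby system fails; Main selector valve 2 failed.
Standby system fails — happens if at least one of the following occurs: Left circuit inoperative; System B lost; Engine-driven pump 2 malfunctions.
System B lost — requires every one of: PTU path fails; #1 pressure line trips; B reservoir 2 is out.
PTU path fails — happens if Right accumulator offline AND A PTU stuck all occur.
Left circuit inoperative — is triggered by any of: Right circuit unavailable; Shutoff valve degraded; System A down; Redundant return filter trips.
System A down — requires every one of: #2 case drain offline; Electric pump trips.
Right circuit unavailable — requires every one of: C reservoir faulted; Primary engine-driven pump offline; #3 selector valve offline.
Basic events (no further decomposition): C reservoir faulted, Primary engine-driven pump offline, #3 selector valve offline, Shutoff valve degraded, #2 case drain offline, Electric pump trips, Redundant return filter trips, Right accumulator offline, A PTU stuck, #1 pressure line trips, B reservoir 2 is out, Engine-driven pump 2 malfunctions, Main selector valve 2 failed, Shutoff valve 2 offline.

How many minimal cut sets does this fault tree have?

Right circuit unavailable [AND]: one cut set from each child combined → 1 × 1 × 1 = 1 cut set(s).
System A down [AND]: one cut set from each child combined → 1 × 1 = 1 cut set(s).
Left circuit inoperative [OR]: union of children's cut sets → 4 cut set(s).
PTU path fails [AND]: one cut set from each child combined → 1 × 1 = 1 cut set(s).
System B lost [AND]: one cut set from each child combined → 1 × 1 × 1 = 1 cut set(s).
Standby system fails [OR]: union of children's cut sets → 6 cut set(s).
Right circuit 2 lost [OR]: union of children's cut sets → 7 cut set(s).
Aircraft hydraulic pressure lost [AND]: one cut set from each child combined → 7 × 1 = 7 cut set(s).
Minimal cut sets: {#3 selector valve offline, C reservoir faulted, Primary engine-driven pump offline, Shutoff valve 2 offline}; {Shutoff valve 2 offline, Shutoff valve degraded}; {#2 case drain offline, Electric pump trips, Shutoff valve 2 offline}; {Redundant return filter trips, Shutoff valve 2 offline}; {#1 pressure line trips, A PTU stuck, B reservoir 2 is out, Right accumulator offline, Shutoff valve 2 offline}; {Engine-driven pump 2 malfunctions, Shutoff valve 2 offline}; {Main selector valve 2 failed, Shutoff valve 2 offline}.

7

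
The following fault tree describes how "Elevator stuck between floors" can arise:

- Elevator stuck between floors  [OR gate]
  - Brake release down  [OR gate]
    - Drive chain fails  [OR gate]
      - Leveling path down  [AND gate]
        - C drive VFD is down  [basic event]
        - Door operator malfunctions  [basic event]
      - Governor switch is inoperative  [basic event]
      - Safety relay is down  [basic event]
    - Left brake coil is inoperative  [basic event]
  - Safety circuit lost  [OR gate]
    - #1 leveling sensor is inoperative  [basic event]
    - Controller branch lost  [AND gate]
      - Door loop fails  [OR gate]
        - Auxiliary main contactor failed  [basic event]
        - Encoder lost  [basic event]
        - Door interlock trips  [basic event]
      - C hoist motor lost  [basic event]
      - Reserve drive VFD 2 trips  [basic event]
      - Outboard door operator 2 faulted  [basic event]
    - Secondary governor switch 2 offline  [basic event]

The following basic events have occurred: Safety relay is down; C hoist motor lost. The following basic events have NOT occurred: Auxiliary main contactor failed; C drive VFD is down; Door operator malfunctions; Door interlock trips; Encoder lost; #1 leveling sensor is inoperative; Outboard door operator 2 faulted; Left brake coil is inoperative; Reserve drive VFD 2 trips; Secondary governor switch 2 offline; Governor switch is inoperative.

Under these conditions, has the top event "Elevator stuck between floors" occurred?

Yes

Leveling path down [AND]: C drive VFD is down=not, Door operator malfunctions=not → not all inputs occur → does not occur.
Drive chain fails [OR]: Leveling path down=not, Governor switch is inoperative=not, Safety relay is down=occurs → at least one input occurs → occurs.
Brake release down [OR]: Drive chain fails=occurs, Left brake coil is inoperative=not → at least one input occurs → occurs.
Door loop fails [OR]: Auxiliary main contactor failed=not, Encoder lost=not, Door interlock trips=not → no input occurs → does not occur.
Controller branch lost [AND]: Door loop fails=not, C hoist motor lost=occurs, Reserve drive VFD 2 trips=not, Outboard door operator 2 faulted=not → not all inputs occur → does not occur.
Safety circuit lost [OR]: #1 leveling sensor is inoperative=not, Controller branch lost=not, Secondary governor switch 2 offline=not → no input occurs → does not occur.
Elevator stuck between floors [OR]: Brake release down=occurs, Safety circuit lost=not → at least one input occurs → occurs.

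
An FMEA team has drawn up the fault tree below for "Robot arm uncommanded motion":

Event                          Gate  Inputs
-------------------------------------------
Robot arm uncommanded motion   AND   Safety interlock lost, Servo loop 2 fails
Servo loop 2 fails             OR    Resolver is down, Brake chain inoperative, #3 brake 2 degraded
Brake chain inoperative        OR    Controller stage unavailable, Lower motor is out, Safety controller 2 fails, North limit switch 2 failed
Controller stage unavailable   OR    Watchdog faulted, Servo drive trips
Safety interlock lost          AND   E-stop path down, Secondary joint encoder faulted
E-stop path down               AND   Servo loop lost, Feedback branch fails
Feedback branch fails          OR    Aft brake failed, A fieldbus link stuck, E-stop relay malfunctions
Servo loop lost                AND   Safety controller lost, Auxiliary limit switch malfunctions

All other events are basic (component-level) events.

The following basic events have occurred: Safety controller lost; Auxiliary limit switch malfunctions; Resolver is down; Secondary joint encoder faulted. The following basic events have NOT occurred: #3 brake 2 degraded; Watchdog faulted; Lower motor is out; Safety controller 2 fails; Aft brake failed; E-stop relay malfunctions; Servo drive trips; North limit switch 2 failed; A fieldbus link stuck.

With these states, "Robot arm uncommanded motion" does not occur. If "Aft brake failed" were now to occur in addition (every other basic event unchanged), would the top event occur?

Counterfactual: set "Aft brake failed" to occurred.
Servo loop lost [AND]: Safety controller lost=occurs, Auxiliary limit switch malfunctions=occurs → all inputs occur → occurs.
Feedback branch fails [OR]: Aft brake failed=occurs, A fieldbus link stuck=not, E-stop relay malfunctions=not → at least one input occurs → occurs.
E-stop path down [AND]: Servo loop lost=occurs, Feedback branch fails=occurs → all inputs occur → occurs.
Safety interlock lost [AND]: E-stop path down=occurs, Secondary joint encoder faulted=occurs → all inputs occur → occurs.
Controller stage unavailable [OR]: Watchdog faulted=not, Servo drive trips=not → no input occurs → does not occur.
Brake chain inoperative [OR]: Controller stage unavailable=not, Lower motor is out=not, Safety controller 2 fails=not, North limit switch 2 failed=not → no input occurs → does not occur.
Servo loop 2 fails [OR]: Resolver is down=occurs, Brake chain inoperative=not, #3 brake 2 degraded=not → at least one input occurs → occurs.
Robot arm uncommanded motion [AND]: Safety interlock lost=occurs, Servo loop 2 fails=occurs → all inputs occur → occurs.

Yes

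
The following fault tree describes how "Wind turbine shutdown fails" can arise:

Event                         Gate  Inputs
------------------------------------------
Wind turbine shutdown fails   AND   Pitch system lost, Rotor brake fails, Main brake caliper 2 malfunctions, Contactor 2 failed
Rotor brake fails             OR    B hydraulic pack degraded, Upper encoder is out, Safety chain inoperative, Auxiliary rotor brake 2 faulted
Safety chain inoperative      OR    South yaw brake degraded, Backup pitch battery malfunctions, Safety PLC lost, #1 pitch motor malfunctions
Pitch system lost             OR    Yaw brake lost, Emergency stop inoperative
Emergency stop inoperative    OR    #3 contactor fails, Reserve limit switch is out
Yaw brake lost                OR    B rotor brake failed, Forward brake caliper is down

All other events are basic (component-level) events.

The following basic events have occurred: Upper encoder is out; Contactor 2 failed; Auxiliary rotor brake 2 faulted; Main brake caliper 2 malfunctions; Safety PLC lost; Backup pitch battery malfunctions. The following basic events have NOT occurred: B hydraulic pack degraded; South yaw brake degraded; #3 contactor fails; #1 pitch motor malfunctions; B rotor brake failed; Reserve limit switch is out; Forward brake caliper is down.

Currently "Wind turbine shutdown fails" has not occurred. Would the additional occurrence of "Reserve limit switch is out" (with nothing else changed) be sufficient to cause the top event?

Yes

Counterfactual: set "Reserve limit switch is out" to occurred.
Yaw brake lost [OR]: B rotor brake failed=not, Forward brake caliper is down=not → no input occurs → does not occur.
Emergency stop inoperative [OR]: #3 contactor fails=not, Reserve limit switch is out=occurs → at least one input occurs → occurs.
Pitch system lost [OR]: Yaw brake lost=not, Emergency stop inoperative=occurs → at least one input occurs → occurs.
Safety chain inoperative [OR]: South yaw brake degraded=not, Backup pitch battery malfunctions=occurs, Safety PLC lost=occurs, #1 pitch motor malfunctions=not → at least one input occurs → occurs.
Rotor brake fails [OR]: B hydraulic pack degraded=not, Upper encoder is out=occurs, Safety chain inoperative=occurs, Auxiliary rotor brake 2 faulted=occurs → at least one input occurs → occurs.
Wind turbine shutdown fails [AND]: Pitch system lost=occurs, Rotor brake fails=occurs, Main brake caliper 2 malfunctions=occurs, Contactor 2 failed=occurs → all inputs occur → occurs.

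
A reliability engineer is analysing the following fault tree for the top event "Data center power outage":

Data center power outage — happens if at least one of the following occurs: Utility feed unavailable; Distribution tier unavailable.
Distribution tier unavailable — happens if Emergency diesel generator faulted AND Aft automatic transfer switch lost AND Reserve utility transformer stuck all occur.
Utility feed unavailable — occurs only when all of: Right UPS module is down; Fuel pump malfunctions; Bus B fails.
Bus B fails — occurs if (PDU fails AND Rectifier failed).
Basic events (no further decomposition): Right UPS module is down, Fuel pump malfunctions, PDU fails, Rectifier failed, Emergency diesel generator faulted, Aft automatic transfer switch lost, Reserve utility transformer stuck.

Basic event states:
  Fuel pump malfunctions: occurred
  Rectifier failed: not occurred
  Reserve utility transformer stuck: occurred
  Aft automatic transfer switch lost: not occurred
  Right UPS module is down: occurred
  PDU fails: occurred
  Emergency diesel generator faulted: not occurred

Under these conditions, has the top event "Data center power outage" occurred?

No

Bus B fails [AND]: PDU fails=occurs, Rectifier failed=not → not all inputs occur → does not occur.
Utility feed unavailable [AND]: Right UPS module is down=occurs, Fuel pump malfunctions=occurs, Bus B fails=not → not all inputs occur → does not occur.
Distribution tier unavailable [AND]: Emergency diesel generator faulted=not, Aft automatic transfer switch lost=not, Reserve utility transformer stuck=occurs → not all inputs occur → does not occur.
Data center power outage [OR]: Utility feed unavailable=not, Distribution tier unavailable=not → no input occurs → does not occur.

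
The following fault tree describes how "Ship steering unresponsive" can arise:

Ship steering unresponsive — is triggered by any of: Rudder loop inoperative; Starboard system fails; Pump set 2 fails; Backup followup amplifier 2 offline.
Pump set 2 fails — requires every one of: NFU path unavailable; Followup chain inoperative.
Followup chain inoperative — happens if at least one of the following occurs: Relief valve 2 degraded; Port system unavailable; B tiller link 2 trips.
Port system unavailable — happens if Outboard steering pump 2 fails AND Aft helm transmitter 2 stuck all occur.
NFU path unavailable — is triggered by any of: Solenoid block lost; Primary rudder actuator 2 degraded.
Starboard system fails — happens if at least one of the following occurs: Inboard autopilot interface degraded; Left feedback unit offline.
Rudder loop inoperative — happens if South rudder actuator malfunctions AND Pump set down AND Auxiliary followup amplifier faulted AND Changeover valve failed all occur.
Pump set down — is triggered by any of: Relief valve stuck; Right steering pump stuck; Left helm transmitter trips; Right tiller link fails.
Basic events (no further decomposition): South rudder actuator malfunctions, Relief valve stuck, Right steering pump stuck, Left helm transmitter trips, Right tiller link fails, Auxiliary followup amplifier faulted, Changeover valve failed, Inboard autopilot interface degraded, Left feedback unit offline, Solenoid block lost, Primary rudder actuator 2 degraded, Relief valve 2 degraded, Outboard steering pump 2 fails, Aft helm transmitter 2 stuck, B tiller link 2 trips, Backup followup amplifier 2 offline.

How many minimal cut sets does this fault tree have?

13

Pump set down [OR]: union of children's cut sets → 4 cut set(s).
Rudder loop inoperative [AND]: one cut set from each child combined → 1 × 4 × 1 × 1 = 4 cut set(s).
Starboard system fails [OR]: union of children's cut sets → 2 cut set(s).
NFU path unavailable [OR]: union of children's cut sets → 2 cut set(s).
Port system unavailable [AND]: one cut set from each child combined → 1 × 1 = 1 cut set(s).
Followup chain inoperative [OR]: union of children's cut sets → 3 cut set(s).
Pump set 2 fails [AND]: one cut set from each child combined → 2 × 3 = 6 cut set(s).
Ship steering unresponsive [OR]: union of children's cut sets → 13 cut set(s).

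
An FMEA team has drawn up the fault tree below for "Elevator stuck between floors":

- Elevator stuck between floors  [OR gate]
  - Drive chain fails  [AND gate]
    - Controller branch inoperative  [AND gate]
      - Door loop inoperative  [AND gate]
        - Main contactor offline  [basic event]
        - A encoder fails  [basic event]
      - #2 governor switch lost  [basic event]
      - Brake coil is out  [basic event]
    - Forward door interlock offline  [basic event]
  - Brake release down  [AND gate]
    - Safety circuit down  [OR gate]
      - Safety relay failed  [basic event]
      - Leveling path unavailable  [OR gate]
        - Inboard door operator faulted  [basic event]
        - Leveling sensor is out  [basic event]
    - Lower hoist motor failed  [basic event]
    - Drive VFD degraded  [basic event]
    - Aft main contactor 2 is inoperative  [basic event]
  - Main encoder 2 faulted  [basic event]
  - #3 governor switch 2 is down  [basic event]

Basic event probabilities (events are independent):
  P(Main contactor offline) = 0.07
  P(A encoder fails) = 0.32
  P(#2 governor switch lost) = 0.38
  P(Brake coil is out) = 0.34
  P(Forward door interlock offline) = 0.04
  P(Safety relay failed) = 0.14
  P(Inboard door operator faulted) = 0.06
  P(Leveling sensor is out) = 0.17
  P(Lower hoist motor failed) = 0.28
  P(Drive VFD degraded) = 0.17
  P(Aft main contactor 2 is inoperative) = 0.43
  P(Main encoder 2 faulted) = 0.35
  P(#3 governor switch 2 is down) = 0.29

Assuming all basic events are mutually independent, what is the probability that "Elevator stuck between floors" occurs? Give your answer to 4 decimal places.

P(Door loop inoperative) [AND] = 0.07 × 0.32 = 0.022400
P(Controller branch inoperative) [AND] = 0.022400 × 0.38 × 0.34 = 0.002894
P(Drive chain fails) [AND] = 0.002894 × 0.04 = 0.000116
P(Leveling path unavailable) [OR] = 1 − (1−0.06) × (1−0.17) = 0.219800
P(Safety circuit down) [OR] = 1 − (1−0.14) × (1−0.219800) = 0.329028
P(Brake release down) [AND] = 0.329028 × 0.28 × 0.17 × 0.43 = 0.006735
P(Elevator stuck between floors) [OR] = 1 − (1−0.000116) × (1−0.006735) × (1−0.35) × (1−0.29) = 0.541661
Rounded to 4 decimal places: P(Elevator stuck between floors) ≈ 0.5417.

0.5417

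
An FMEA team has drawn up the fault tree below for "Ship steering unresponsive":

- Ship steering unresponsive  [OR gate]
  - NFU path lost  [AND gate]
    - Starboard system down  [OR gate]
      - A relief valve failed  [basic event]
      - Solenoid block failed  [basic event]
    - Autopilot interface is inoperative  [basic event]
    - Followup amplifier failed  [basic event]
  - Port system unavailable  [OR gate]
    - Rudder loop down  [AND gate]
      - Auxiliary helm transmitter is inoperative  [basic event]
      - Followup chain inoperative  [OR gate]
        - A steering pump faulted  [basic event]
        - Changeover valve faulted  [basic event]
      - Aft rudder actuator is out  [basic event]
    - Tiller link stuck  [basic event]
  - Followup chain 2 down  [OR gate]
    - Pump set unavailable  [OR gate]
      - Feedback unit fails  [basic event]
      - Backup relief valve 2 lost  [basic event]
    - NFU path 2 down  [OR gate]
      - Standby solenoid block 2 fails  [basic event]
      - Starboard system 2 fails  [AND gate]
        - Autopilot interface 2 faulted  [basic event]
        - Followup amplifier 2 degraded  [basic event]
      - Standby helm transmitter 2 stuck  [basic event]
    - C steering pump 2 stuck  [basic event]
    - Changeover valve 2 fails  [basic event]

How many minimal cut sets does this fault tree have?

Starboard system down [OR]: union of children's cut sets → 2 cut set(s).
NFU path lost [AND]: one cut set from each child combined → 2 × 1 × 1 = 2 cut set(s).
Followup chain inoperative [OR]: union of children's cut sets → 2 cut set(s).
Rudder loop down [AND]: one cut set from each child combined → 1 × 2 × 1 = 2 cut set(s).
Port system unavailable [OR]: union of children's cut sets → 3 cut set(s).
Pump set unavailable [OR]: union of children's cut sets → 2 cut set(s).
Starboard system 2 fails [AND]: one cut set from each child combined → 1 × 1 = 1 cut set(s).
NFU path 2 down [OR]: union of children's cut sets → 3 cut set(s).
Followup chain 2 down [OR]: union of children's cut sets → 7 cut set(s).
Ship steering unresponsive [OR]: union of children's cut sets → 12 cut set(s).

12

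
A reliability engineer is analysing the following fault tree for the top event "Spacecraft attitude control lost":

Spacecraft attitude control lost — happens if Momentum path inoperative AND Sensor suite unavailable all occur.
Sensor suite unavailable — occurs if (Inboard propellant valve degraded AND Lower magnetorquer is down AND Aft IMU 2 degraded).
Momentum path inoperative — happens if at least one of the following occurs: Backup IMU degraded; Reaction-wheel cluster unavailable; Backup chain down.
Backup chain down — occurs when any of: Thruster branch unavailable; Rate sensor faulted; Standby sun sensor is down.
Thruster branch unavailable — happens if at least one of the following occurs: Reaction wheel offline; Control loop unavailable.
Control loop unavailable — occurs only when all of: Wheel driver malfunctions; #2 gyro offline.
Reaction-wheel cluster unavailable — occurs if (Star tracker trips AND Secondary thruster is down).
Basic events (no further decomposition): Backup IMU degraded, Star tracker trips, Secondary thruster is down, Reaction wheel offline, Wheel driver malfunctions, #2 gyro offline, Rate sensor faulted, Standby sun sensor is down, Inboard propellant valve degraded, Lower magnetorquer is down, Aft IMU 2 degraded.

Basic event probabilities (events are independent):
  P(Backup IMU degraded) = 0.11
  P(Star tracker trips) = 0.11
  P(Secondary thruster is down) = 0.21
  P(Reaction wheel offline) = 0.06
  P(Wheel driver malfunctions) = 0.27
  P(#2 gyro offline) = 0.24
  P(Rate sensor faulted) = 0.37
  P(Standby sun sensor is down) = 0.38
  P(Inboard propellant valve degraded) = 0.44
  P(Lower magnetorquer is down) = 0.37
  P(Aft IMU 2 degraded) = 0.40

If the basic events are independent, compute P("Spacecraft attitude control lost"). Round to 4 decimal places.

0.0457

P(Reaction-wheel cluster unavailable) [AND] = 0.11 × 0.21 = 0.023100
P(Control loop unavailable) [AND] = 0.27 × 0.24 = 0.064800
P(Thruster branch unavailable) [OR] = 1 − (1−0.06) × (1−0.064800) = 0.120912
P(Backup chain down) [OR] = 1 − (1−0.120912) × (1−0.37) × (1−0.38) = 0.656628
P(Momentum path inoperative) [OR] = 1 − (1−0.11) × (1−0.023100) × (1−0.656628) = 0.701458
P(Sensor suite unavailable) [AND] = 0.44 × 0.37 × 0.40 = 0.065120
P(Spacecraft attitude control lost) [AND] = 0.701458 × 0.065120 = 0.045679
Rounded to 4 decimal places: P(Spacecraft attitude control lost) ≈ 0.0457.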